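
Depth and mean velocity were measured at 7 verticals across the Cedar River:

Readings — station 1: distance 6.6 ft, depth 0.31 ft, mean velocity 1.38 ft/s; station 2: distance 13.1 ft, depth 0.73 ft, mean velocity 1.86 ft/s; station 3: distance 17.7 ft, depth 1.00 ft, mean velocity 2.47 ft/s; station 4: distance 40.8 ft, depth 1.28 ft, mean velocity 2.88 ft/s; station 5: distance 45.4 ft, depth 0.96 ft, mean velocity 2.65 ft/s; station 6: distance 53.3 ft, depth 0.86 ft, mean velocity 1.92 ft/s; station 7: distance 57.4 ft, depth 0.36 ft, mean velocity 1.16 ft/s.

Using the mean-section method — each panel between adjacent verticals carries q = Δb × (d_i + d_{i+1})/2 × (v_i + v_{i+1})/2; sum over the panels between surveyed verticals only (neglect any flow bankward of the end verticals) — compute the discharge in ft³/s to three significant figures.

119 ft³/s

Panel 1-2: Δb = 6.5 ft, d̄ = (0.31+0.73)/2 = 0.52, v̄ = (1.38+1.86)/2 = 1.62 → q = 6.5×0.52×1.62 = 5.476 ft³/s
Panel 2-3: Δb = 4.6 ft, d̄ = (0.73+1.00)/2 = 0.865, v̄ = (1.86+2.47)/2 = 2.165 → q = 4.6×0.865×2.165 = 8.615 ft³/s
Panel 3-4: Δb = 23.1 ft, d̄ = (1.00+1.28)/2 = 1.14, v̄ = (2.47+2.88)/2 = 2.675 → q = 23.1×1.14×2.675 = 70.44 ft³/s
Panel 4-5: Δb = 4.6 ft, d̄ = (1.28+0.96)/2 = 1.12, v̄ = (2.88+2.65)/2 = 2.765 → q = 4.6×1.12×2.765 = 14.25 ft³/s
Panel 5-6: Δb = 7.9 ft, d̄ = (0.96+0.86)/2 = 0.91, v̄ = (2.65+1.92)/2 = 2.285 → q = 7.9×0.91×2.285 = 16.43 ft³/s
Panel 6-7: Δb = 4.1 ft, d̄ = (0.86+0.36)/2 = 0.61, v̄ = (1.92+1.16)/2 = 1.54 → q = 4.1×0.61×1.54 = 3.852 ft³/s
Q = Σ q = 119.1 ft³/s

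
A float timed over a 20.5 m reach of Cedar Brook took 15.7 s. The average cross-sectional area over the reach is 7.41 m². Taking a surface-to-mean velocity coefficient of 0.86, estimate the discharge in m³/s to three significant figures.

8.32 m³/s

v_surface = L / t̄ = 20.5 / 15.7 = 1.306 m/s
v_mean = 0.86 × 1.306 = 1.123 m/s
Q = A × v_mean = 7.41 × 1.123 = 8.321 m³/s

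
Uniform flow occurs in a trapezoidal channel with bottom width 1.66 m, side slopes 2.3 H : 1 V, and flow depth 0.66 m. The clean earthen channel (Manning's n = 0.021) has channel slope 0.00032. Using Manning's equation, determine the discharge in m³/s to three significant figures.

A = (b + z·y)·y = (1.66 + 2.3×0.66)×0.66 = 2.097 m²
P = b + 2y√(1+z²) = 1.66 + 2×0.66×√(1+2.3²) = 4.971 m
R = A/P = 2.097/4.971 = 0.4220 m
Q = (1/n)·A·R^(2/3)·S^(1/2) = (1/0.021) × 2.097 × 0.4220^(2/3) × 0.00032^(1/2) = 1.005 m³/s

1.01 m³/s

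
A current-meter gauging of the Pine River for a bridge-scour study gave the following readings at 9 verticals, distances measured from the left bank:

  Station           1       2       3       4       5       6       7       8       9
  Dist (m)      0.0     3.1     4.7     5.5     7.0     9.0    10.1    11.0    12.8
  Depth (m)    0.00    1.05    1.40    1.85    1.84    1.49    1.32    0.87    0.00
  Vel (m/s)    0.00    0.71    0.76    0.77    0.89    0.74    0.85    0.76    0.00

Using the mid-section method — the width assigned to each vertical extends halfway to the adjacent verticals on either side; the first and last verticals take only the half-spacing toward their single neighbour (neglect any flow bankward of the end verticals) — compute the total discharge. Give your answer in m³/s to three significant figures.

11.3 m³/s

w_2 = (4.7 − 0.0)/2 = 2.35 m; q_2 = 0.71 × 1.05 × 2.35 = 1.752 m³/s
w_3 = (5.5 − 3.1)/2 = 1.2 m; q_3 = 0.76 × 1.40 × 1.2 = 1.277 m³/s
w_4 = (7.0 − 4.7)/2 = 1.15 m; q_4 = 0.77 × 1.85 × 1.15 = 1.638 m³/s
w_5 = (9.0 − 5.5)/2 = 1.75 m; q_5 = 0.89 × 1.84 × 1.75 = 2.866 m³/s
w_6 = (10.1 − 7.0)/2 = 1.55 m; q_6 = 0.74 × 1.49 × 1.55 = 1.709 m³/s
w_7 = (11.0 − 9.0)/2 = 1 m; q_7 = 0.85 × 1.32 × 1 = 1.122 m³/s
w_8 = (12.8 − 10.1)/2 = 1.35 m; q_8 = 0.76 × 0.87 × 1.35 = 0.8926 m³/s
Stations 1, 9 contribute zero (depth or velocity is 0).
Q = Σ qᵢ = 11.26 m³/s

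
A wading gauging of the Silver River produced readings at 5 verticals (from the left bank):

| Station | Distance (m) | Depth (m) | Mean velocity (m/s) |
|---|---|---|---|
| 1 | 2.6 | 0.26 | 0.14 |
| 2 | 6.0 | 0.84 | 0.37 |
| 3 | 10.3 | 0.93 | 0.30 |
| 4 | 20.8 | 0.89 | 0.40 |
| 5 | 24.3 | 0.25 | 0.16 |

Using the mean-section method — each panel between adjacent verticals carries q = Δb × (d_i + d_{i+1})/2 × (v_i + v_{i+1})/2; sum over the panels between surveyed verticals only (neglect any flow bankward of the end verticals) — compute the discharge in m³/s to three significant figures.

5.65 m³/s

Panel 1-2: Δb = 3.4 m, d̄ = (0.26+0.84)/2 = 0.55, v̄ = (0.14+0.37)/2 = 0.255 → q = 3.4×0.55×0.255 = 0.4769 m³/s
Panel 2-3: Δb = 4.3 m, d̄ = (0.84+0.93)/2 = 0.885, v̄ = (0.37+0.30)/2 = 0.335 → q = 4.3×0.885×0.335 = 1.275 m³/s
Panel 3-4: Δb = 10.5 m, d̄ = (0.93+0.89)/2 = 0.91, v̄ = (0.30+0.40)/2 = 0.35 → q = 10.5×0.91×0.35 = 3.344 m³/s
Panel 4-5: Δb = 3.5 m, d̄ = (0.89+0.25)/2 = 0.57, v̄ = (0.40+0.16)/2 = 0.28 → q = 3.5×0.57×0.28 = 0.5586 m³/s
Q = Σ q = 5.655 m³/s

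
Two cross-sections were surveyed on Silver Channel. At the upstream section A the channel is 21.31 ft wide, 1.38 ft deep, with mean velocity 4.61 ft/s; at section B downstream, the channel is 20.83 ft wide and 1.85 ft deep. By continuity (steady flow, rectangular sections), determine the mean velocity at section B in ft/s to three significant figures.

Q = A₁V₁ = (21.31×1.38) × 4.61 = 135.6 ft³/s
A₂ = 20.83 × 1.85 = 38.54 ft²
V₂ = Q/A₂ = 135.6/38.54 = 3.518 ft/s

3.52 ft/s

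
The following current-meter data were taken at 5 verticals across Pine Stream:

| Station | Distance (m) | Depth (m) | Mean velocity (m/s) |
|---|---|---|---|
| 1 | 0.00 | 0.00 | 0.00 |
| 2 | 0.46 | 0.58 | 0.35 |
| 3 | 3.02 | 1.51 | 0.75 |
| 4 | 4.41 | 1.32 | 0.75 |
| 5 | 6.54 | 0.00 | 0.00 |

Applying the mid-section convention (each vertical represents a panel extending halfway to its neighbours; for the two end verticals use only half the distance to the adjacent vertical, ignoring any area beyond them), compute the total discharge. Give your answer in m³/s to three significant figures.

w_2 = (3.02 − 0.00)/2 = 1.51 m; q_2 = 0.35 × 0.58 × 1.51 = 0.3065 m³/s
w_3 = (4.41 − 0.46)/2 = 1.975 m; q_3 = 0.75 × 1.51 × 1.975 = 2.237 m³/s
w_4 = (6.54 − 3.02)/2 = 1.76 m; q_4 = 0.75 × 1.32 × 1.76 = 1.742 m³/s
Stations 1, 5 contribute zero (depth or velocity is 0).
Q = Σ qᵢ = 4.286 m³/s

4.29 m³/s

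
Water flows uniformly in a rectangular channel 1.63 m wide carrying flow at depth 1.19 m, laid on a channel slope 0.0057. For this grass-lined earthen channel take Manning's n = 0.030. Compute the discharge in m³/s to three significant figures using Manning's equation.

A = b·y = 1.63 × 1.19 = 1.940 m²
P = b + 2y = 1.63 + 2×1.19 = 4.010 m
R = A/P = 1.940/4.010 = 0.4837 m
Q = (1/n)·A·R^(2/3)·S^(1/2) = (1/0.030) × 1.940 × 0.4837^(2/3) × 0.0057^(1/2) = 3.008 m³/s

3.01 m³/s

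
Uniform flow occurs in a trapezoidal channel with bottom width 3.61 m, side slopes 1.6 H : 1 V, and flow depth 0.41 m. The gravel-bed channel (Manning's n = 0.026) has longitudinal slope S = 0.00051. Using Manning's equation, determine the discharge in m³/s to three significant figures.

A = (b + z·y)·y = (3.61 + 1.6×0.41)×0.41 = 1.749 m²
P = b + 2y√(1+z²) = 3.61 + 2×0.41×√(1+1.6²) = 5.157 m
R = A/P = 1.749/5.157 = 0.3392 m
Q = (1/n)·A·R^(2/3)·S^(1/2) = (1/0.026) × 1.749 × 0.3392^(2/3) × 0.00051^(1/2) = 0.7388 m³/s

0.739 m³/s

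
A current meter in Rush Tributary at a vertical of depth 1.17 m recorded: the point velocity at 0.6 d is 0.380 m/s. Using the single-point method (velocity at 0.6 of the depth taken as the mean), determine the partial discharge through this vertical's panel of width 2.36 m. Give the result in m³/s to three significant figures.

1.05 m³/s

v̄ = v₀.₆ = 0.380 m/s
q = v̄ × d × w = 0.3800 × 1.17 × 2.36 = 1.049 m³/s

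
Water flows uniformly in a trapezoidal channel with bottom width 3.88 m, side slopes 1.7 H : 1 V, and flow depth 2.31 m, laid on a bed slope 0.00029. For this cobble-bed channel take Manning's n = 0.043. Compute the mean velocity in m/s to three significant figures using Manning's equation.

A = (b + z·y)·y = (3.88 + 1.7×2.31)×2.31 = 18.03 m²
P = b + 2y√(1+z²) = 3.88 + 2×2.31×√(1+1.7²) = 12.99 m
R = A/P = 18.03/12.99 = 1.388 m
Q = (1/n)·A·R^(2/3)·S^(1/2) = (1/0.043) × 18.03 × 1.388^(2/3) × 0.00029^(1/2) = 8.887 m³/s
V = Q/A = 8.887/18.03 = 0.4928 m/s

0.493 m/s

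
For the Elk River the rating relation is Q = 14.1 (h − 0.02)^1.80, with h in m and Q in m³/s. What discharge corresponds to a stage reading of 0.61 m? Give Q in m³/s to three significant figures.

5.45 m³/s

Q = 14.1 × (0.61 − 0.02)^1.80 = 14.1 × 0.59^1.80 = 5.454 m³/s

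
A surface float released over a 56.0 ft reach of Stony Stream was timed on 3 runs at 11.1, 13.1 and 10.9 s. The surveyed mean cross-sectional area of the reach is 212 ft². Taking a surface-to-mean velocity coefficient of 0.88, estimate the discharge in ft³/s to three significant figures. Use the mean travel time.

893 ft³/s

t̄ = (11.1 + 13.1 + 10.9) / 3 = 11.7 s
v_surface = L / t̄ = 56.0 / 11.7 = 4.786 ft/s
v_mean = 0.88 × 4.786 = 4.212 ft/s
Q = A × v_mean = 212 × 4.212 = 892.9 ft³/s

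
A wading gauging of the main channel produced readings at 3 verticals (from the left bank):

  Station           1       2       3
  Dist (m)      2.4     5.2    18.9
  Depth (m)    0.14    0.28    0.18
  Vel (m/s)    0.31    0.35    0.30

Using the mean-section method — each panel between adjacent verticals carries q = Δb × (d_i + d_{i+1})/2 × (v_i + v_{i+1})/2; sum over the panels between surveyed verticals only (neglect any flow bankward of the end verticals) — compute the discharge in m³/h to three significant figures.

4390 m³/h

Panel 1-2: Δb = 2.8 m, d̄ = (0.14+0.28)/2 = 0.21, v̄ = (0.31+0.35)/2 = 0.33 → q = 2.8×0.21×0.33 = 0.1940 m³/s
Panel 2-3: Δb = 13.7 m, d̄ = (0.28+0.18)/2 = 0.23, v̄ = (0.35+0.30)/2 = 0.325 → q = 13.7×0.23×0.325 = 1.024 m³/s
Q = Σ q = 1.218 m³/s
= 1.218 × 3600 = 4385 m³/h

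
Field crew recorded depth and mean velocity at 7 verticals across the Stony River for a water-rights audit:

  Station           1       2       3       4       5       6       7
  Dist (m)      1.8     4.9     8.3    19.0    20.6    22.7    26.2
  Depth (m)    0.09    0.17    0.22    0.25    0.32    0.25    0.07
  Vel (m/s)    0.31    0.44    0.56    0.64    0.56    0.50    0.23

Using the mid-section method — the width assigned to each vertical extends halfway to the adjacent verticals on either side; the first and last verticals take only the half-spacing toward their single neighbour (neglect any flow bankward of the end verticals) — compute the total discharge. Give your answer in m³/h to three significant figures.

10300 m³/h

w_1 = (4.9 − 1.8)/2 = 1.55 m; q_1 = 0.31 × 0.09 × 1.55 = 0.04325 m³/s
w_2 = (8.3 − 1.8)/2 = 3.25 m; q_2 = 0.44 × 0.17 × 3.25 = 0.2431 m³/s
w_3 = (19.0 − 4.9)/2 = 7.05 m; q_3 = 0.56 × 0.22 × 7.05 = 0.8686 m³/s
w_4 = (20.6 − 8.3)/2 = 6.15 m; q_4 = 0.64 × 0.25 × 6.15 = 0.9840 m³/s
w_5 = (22.7 − 19.0)/2 = 1.85 m; q_5 = 0.56 × 0.32 × 1.85 = 0.3315 m³/s
w_6 = (26.2 − 20.6)/2 = 2.8 m; q_6 = 0.50 × 0.25 × 2.8 = 0.3500 m³/s
w_7 = (26.2 − 22.7)/2 = 1.75 m; q_7 = 0.23 × 0.07 × 1.75 = 0.02818 m³/s
Q = Σ qᵢ = 2.849 m³/s
= 2.849 × 3600 = 10250 m³/h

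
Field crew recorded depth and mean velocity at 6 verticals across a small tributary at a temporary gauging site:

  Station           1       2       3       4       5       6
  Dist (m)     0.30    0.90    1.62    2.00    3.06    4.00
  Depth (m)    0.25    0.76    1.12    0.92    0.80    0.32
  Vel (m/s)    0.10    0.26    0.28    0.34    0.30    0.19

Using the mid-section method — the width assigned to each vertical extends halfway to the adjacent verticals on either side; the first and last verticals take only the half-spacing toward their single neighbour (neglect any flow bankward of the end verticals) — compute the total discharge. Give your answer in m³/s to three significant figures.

0.804 m³/s

w_1 = (0.90 − 0.30)/2 = 0.3 m; q_1 = 0.10 × 0.25 × 0.3 = 0.007500 m³/s
w_2 = (1.62 − 0.30)/2 = 0.66 m; q_2 = 0.26 × 0.76 × 0.66 = 0.1304 m³/s
w_3 = (2.00 − 0.90)/2 = 0.55 m; q_3 = 0.28 × 1.12 × 0.55 = 0.1725 m³/s
w_4 = (3.06 − 1.62)/2 = 0.72 m; q_4 = 0.34 × 0.92 × 0.72 = 0.2252 m³/s
w_5 = (4.00 − 2.00)/2 = 1 m; q_5 = 0.30 × 0.80 × 1 = 0.2400 m³/s
w_6 = (4.00 − 3.06)/2 = 0.47 m; q_6 = 0.19 × 0.32 × 0.47 = 0.02858 m³/s
Q = Σ qᵢ = 0.8042 m³/s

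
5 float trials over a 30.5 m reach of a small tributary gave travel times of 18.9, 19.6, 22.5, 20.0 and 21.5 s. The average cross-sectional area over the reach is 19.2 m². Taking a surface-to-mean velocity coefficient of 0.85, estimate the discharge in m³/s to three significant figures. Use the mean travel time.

t̄ = (18.9 + 19.6 + 22.5 + 20.0 + 21.5) / 5 = 20.5 s
v_surface = L / t̄ = 30.5 / 20.5 = 1.488 m/s
v_mean = 0.85 × 1.488 = 1.265 m/s
Q = A × v_mean = 19.2 × 1.265 = 24.28 m³/s

24.3 m³/s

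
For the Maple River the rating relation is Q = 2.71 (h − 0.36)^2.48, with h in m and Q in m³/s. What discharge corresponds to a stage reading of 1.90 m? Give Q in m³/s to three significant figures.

Q = 2.71 × (1.90 − 0.36)^2.48 = 2.71 × 1.54^2.48 = 7.907 m³/s

7.91 m³/s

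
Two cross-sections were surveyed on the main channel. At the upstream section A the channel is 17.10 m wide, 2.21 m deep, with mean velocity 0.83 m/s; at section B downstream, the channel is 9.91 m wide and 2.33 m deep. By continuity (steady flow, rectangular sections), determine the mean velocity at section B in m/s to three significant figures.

Q = A₁V₁ = (17.10×2.21) × 0.83 = 31.37 m³/s
A₂ = 9.91 × 2.33 = 23.09 m²
V₂ = Q/A₂ = 31.37/23.09 = 1.358 m/s

1.36 m/s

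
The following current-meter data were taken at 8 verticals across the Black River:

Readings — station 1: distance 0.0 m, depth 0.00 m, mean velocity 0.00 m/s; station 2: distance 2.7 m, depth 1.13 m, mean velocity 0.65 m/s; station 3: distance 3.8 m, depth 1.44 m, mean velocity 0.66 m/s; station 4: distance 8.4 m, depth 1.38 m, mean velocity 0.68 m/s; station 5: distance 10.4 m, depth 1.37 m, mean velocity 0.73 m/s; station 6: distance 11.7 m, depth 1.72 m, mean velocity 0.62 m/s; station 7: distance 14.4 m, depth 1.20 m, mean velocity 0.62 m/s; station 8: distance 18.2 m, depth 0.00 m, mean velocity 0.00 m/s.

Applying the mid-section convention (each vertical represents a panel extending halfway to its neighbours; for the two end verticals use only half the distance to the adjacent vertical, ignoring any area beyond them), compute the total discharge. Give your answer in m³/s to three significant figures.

13.4 m³/s

w_2 = (3.8 − 0.0)/2 = 1.9 m; q_2 = 0.65 × 1.13 × 1.9 = 1.396 m³/s
w_3 = (8.4 − 2.7)/2 = 2.85 m; q_3 = 0.66 × 1.44 × 2.85 = 2.709 m³/s
w_4 = (10.4 − 3.8)/2 = 3.3 m; q_4 = 0.68 × 1.38 × 3.3 = 3.097 m³/s
w_5 = (11.7 − 8.4)/2 = 1.65 m; q_5 = 0.73 × 1.37 × 1.65 = 1.650 m³/s
w_6 = (14.4 − 10.4)/2 = 2 m; q_6 = 0.62 × 1.72 × 2 = 2.133 m³/s
w_7 = (18.2 − 11.7)/2 = 3.25 m; q_7 = 0.62 × 1.20 × 3.25 = 2.418 m³/s
Stations 1, 8 contribute zero (depth or velocity is 0).
Q = Σ qᵢ = 13.40 m³/s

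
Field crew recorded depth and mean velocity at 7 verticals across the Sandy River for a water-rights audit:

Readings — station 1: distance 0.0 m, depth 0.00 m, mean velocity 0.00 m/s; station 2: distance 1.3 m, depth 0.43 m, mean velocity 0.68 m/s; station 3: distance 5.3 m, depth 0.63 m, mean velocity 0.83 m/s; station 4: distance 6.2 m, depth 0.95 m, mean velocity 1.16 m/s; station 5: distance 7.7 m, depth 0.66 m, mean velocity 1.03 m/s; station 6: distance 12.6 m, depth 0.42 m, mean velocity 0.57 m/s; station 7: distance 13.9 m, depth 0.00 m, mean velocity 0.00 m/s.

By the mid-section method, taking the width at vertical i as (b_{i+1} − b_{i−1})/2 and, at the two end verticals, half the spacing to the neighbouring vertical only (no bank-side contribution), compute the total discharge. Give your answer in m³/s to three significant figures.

w_2 = (5.3 − 0.0)/2 = 2.65 m; q_2 = 0.68 × 0.43 × 2.65 = 0.7749 m³/s
w_3 = (6.2 − 1.3)/2 = 2.45 m; q_3 = 0.83 × 0.63 × 2.45 = 1.281 m³/s
w_4 = (7.7 − 5.3)/2 = 1.2 m; q_4 = 1.16 × 0.95 × 1.2 = 1.322 m³/s
w_5 = (12.6 − 6.2)/2 = 3.2 m; q_5 = 1.03 × 0.66 × 3.2 = 2.175 m³/s
w_6 = (13.9 − 7.7)/2 = 3.1 m; q_6 = 0.57 × 0.42 × 3.1 = 0.7421 m³/s
Stations 1, 7 contribute zero (depth or velocity is 0).
Q = Σ qᵢ = 6.296 m³/s

6.30 m³/s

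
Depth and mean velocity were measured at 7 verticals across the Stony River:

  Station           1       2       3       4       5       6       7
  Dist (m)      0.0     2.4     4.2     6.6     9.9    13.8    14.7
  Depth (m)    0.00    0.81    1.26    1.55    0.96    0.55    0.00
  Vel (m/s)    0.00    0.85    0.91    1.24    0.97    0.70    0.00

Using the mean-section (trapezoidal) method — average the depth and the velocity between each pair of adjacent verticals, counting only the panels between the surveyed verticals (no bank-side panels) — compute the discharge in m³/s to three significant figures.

Panel 1-2: Δb = 2.4 m, d̄ = (0.00+0.81)/2 = 0.405, v̄ = (0.00+0.85)/2 = 0.425 → q = 2.4×0.405×0.425 = 0.4131 m³/s
Panel 2-3: Δb = 1.8 m, d̄ = (0.81+1.26)/2 = 1.035, v̄ = (0.85+0.91)/2 = 0.88 → q = 1.8×1.035×0.88 = 1.639 m³/s
Panel 3-4: Δb = 2.4 m, d̄ = (1.26+1.55)/2 = 1.405, v̄ = (0.91+1.24)/2 = 1.075 → q = 2.4×1.405×1.075 = 3.625 m³/s
Panel 4-5: Δb = 3.3 m, d̄ = (1.55+0.96)/2 = 1.255, v̄ = (1.24+0.97)/2 = 1.105 → q = 3.3×1.255×1.105 = 4.576 m³/s
Panel 5-6: Δb = 3.9 m, d̄ = (0.96+0.55)/2 = 0.755, v̄ = (0.97+0.70)/2 = 0.835 → q = 3.9×0.755×0.835 = 2.459 m³/s
Panel 6-7: Δb = 0.9 m, d̄ = (0.55+0.00)/2 = 0.275, v̄ = (0.70+0.00)/2 = 0.35 → q = 0.9×0.275×0.35 = 0.08663 m³/s
Q = Σ q = 12.80 m³/s

12.8 m³/s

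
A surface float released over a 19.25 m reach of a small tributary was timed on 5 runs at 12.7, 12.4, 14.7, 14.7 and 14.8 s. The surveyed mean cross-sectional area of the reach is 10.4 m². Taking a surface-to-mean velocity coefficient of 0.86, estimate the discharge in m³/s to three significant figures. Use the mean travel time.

12.4 m³/s

t̄ = (12.7 + 12.4 + 14.7 + 14.7 + 14.8) / 5 = 13.86 s
v_surface = L / t̄ = 19.25 / 13.86 = 1.389 m/s
v_mean = 0.86 × 1.389 = 1.194 m/s
Q = A × v_mean = 10.4 × 1.194 = 12.42 m³/s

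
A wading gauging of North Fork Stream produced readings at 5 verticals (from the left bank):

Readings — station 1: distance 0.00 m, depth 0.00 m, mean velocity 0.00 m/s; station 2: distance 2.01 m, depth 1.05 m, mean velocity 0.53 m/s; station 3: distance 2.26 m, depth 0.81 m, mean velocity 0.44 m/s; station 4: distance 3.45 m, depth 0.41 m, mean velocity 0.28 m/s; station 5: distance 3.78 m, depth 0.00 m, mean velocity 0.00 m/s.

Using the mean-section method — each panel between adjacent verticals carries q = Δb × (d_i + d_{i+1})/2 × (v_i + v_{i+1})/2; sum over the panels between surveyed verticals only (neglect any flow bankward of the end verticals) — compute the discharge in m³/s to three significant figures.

Panel 1-2: Δb = 2.01 m, d̄ = (0.00+1.05)/2 = 0.525, v̄ = (0.00+0.53)/2 = 0.265 → q = 2.01×0.525×0.265 = 0.2796 m³/s
Panel 2-3: Δb = 0.25 m, d̄ = (1.05+0.81)/2 = 0.93, v̄ = (0.53+0.44)/2 = 0.485 → q = 0.25×0.93×0.485 = 0.1128 m³/s
Panel 3-4: Δb = 1.19 m, d̄ = (0.81+0.41)/2 = 0.61, v̄ = (0.44+0.28)/2 = 0.36 → q = 1.19×0.61×0.36 = 0.2613 m³/s
Panel 4-5: Δb = 0.33 m, d̄ = (0.41+0.00)/2 = 0.205, v̄ = (0.28+0.00)/2 = 0.14 → q = 0.33×0.205×0.14 = 0.009471 m³/s
Q = Σ q = 0.6632 m³/s

0.663 m³/s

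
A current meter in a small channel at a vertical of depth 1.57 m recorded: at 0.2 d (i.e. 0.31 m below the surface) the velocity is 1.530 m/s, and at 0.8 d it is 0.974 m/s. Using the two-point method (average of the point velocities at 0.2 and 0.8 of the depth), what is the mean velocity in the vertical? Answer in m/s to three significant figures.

v̄ = (1.530 + 0.974) / 2 = 1.252 m/s

1.25 m/s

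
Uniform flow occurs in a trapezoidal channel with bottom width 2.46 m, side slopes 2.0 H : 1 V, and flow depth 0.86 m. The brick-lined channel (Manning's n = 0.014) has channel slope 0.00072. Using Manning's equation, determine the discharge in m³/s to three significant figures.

A = (b + z·y)·y = (2.46 + 2.0×0.86)×0.86 = 3.595 m²
P = b + 2y√(1+z²) = 2.46 + 2×0.86×√(1+2.0²) = 6.306 m
R = A/P = 3.595/6.306 = 0.5701 m
Q = (1/n)·A·R^(2/3)·S^(1/2) = (1/0.014) × 3.595 × 0.5701^(2/3) × 0.00072^(1/2) = 4.737 m³/s

4.74 m³/s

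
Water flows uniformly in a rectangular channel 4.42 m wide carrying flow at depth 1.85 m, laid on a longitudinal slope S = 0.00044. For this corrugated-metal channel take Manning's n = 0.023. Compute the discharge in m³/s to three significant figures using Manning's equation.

A = b·y = 4.42 × 1.85 = 8.177 m²
P = b + 2y = 4.42 + 2×1.85 = 8.120 m
R = A/P = 8.177/8.120 = 1.007 m
Q = (1/n)·A·R^(2/3)·S^(1/2) = (1/0.023) × 8.177 × 1.007^(2/3) × 0.00044^(1/2) = 7.492 m³/s

7.49 m³/s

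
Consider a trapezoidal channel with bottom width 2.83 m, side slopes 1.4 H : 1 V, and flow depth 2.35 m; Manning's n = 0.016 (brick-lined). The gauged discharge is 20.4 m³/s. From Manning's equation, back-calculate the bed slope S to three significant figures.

A = (b + z·y)·y = (2.83 + 1.4×2.35)×2.35 = 14.38 m²
P = b + 2y√(1+z²) = 2.83 + 2×2.35×√(1+1.4²) = 10.92 m
R = A/P = 14.38/10.92 = 1.317 m
S = (Q·n / (1·A·R^(2/3)))² = (20.4×0.016 / (1×14.38×1.202))² = 0.0003566

0.000357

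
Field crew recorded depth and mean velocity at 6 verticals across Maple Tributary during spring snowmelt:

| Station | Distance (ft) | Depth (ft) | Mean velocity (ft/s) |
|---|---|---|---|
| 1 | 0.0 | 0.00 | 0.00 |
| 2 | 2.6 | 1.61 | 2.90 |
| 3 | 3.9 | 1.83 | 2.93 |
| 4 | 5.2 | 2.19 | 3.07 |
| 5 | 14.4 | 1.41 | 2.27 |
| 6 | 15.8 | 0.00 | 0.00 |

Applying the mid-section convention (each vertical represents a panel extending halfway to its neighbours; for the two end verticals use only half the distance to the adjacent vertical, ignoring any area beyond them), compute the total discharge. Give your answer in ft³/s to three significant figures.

w_2 = (3.9 − 0.0)/2 = 1.95 ft; q_2 = 2.90 × 1.61 × 1.95 = 9.105 ft³/s
w_3 = (5.2 − 2.6)/2 = 1.3 ft; q_3 = 2.93 × 1.83 × 1.3 = 6.970 ft³/s
w_4 = (14.4 − 3.9)/2 = 5.25 ft; q_4 = 3.07 × 2.19 × 5.25 = 35.30 ft³/s
w_5 = (15.8 − 5.2)/2 = 5.3 ft; q_5 = 2.27 × 1.41 × 5.3 = 16.96 ft³/s
Stations 1, 6 contribute zero (depth or velocity is 0).
Q = Σ qᵢ = 68.34 ft³/s

68.3 ft³/s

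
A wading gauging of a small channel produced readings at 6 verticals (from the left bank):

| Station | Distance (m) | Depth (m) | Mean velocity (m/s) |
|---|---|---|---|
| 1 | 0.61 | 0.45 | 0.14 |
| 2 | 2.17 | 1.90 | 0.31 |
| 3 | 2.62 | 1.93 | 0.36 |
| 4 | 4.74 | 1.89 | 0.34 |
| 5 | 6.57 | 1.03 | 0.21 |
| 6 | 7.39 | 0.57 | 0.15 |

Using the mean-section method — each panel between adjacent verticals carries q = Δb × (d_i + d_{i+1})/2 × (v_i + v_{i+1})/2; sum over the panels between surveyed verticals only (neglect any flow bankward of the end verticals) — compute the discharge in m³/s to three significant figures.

2.97 m³/s

Panel 1-2: Δb = 1.56 m, d̄ = (0.45+1.90)/2 = 1.175, v̄ = (0.14+0.31)/2 = 0.225 → q = 1.56×1.175×0.225 = 0.4124 m³/s
Panel 2-3: Δb = 0.45 m, d̄ = (1.90+1.93)/2 = 1.915, v̄ = (0.31+0.36)/2 = 0.335 → q = 0.45×1.915×0.335 = 0.2887 m³/s
Panel 3-4: Δb = 2.12 m, d̄ = (1.93+1.89)/2 = 1.91, v̄ = (0.36+0.34)/2 = 0.35 → q = 2.12×1.91×0.35 = 1.417 m³/s
Panel 4-5: Δb = 1.83 m, d̄ = (1.89+1.03)/2 = 1.46, v̄ = (0.34+0.21)/2 = 0.275 → q = 1.83×1.46×0.275 = 0.7347 m³/s
Panel 5-6: Δb = 0.82 m, d̄ = (1.03+0.57)/2 = 0.8, v̄ = (0.21+0.15)/2 = 0.18 → q = 0.82×0.8×0.18 = 0.1181 m³/s
Q = Σ q = 2.971 m³/s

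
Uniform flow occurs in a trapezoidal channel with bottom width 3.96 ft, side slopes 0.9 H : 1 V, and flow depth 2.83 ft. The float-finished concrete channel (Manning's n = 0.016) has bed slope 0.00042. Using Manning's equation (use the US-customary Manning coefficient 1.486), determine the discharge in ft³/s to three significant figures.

47.8 ft³/s

A = (b + z·y)·y = (3.96 + 0.9×2.83)×2.83 = 18.41 ft²
P = b + 2y√(1+z²) = 3.96 + 2×2.83×√(1+0.9²) = 11.57 ft
R = A/P = 18.41/11.57 = 1.591 ft
Q = (1.486/n)·A·R^(2/3)·S^(1/2) = (1.486/0.016) × 18.41 × 1.591^(2/3) × 0.00042^(1/2) = 47.77 ft³/s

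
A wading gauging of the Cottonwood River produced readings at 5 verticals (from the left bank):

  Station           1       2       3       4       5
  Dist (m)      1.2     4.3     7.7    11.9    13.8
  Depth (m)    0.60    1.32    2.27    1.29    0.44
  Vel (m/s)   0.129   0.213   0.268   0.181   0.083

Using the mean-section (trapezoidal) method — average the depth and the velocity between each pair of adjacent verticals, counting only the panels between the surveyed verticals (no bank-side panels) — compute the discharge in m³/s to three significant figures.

3.87 m³/s

Panel 1-2: Δb = 3.1 m, d̄ = (0.60+1.32)/2 = 0.96, v̄ = (0.129+0.213)/2 = 0.171 → q = 3.1×0.96×0.171 = 0.5089 m³/s
Panel 2-3: Δb = 3.4 m, d̄ = (1.32+2.27)/2 = 1.795, v̄ = (0.213+0.268)/2 = 0.2405 → q = 3.4×1.795×0.2405 = 1.468 m³/s
Panel 3-4: Δb = 4.2 m, d̄ = (2.27+1.29)/2 = 1.78, v̄ = (0.268+0.181)/2 = 0.2245 → q = 4.2×1.78×0.2245 = 1.678 m³/s
Panel 4-5: Δb = 1.9 m, d̄ = (1.29+0.44)/2 = 0.865, v̄ = (0.181+0.083)/2 = 0.132 → q = 1.9×0.865×0.132 = 0.2169 m³/s
Q = Σ q = 3.872 m³/s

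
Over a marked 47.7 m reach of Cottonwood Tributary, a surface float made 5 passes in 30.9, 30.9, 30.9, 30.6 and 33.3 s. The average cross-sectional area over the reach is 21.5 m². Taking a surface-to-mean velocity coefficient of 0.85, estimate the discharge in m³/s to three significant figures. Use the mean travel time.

t̄ = (30.9 + 30.9 + 30.9 + 30.6 + 33.3) / 5 = 31.32 s
v_surface = L / t̄ = 47.7 / 31.32 = 1.523 m/s
v_mean = 0.85 × 1.523 = 1.295 m/s
Q = A × v_mean = 21.5 × 1.295 = 27.83 m³/s

27.8 m³/s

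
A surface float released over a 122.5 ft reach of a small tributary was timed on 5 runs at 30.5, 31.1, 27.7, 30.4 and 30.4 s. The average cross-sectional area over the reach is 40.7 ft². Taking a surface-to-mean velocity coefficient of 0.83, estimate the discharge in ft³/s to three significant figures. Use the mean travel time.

t̄ = (30.5 + 31.1 + 27.7 + 30.4 + 30.4) / 5 = 30.02 s
v_surface = L / t̄ = 122.5 / 30.02 = 4.081 ft/s
v_mean = 0.83 × 4.081 = 3.387 ft/s
Q = A × v_mean = 40.7 × 3.387 = 137.8 ft³/s

138 ft³/s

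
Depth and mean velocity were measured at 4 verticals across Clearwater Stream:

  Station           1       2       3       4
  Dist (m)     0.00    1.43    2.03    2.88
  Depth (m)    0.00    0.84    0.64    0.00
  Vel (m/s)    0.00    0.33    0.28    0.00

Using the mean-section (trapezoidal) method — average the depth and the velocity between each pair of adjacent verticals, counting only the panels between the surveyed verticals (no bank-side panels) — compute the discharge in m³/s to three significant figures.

Panel 1-2: Δb = 1.43 m, d̄ = (0.00+0.84)/2 = 0.42, v̄ = (0.00+0.33)/2 = 0.165 → q = 1.43×0.42×0.165 = 0.09910 m³/s
Panel 2-3: Δb = 0.6 m, d̄ = (0.84+0.64)/2 = 0.74, v̄ = (0.33+0.28)/2 = 0.305 → q = 0.6×0.74×0.305 = 0.1354 m³/s
Panel 3-4: Δb = 0.85 m, d̄ = (0.64+0.00)/2 = 0.32, v̄ = (0.28+0.00)/2 = 0.14 → q = 0.85×0.32×0.14 = 0.03808 m³/s
Q = Σ q = 0.2726 m³/s

0.273 m³/s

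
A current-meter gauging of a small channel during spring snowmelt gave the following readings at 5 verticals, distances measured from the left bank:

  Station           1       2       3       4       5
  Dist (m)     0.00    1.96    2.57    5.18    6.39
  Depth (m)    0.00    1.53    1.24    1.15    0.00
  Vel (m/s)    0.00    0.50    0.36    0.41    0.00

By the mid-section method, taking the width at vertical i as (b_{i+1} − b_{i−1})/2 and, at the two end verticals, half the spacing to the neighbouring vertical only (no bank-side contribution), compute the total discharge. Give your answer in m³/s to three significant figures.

w_2 = (2.57 − 0.00)/2 = 1.285 m; q_2 = 0.50 × 1.53 × 1.285 = 0.9830 m³/s
w_3 = (5.18 − 1.96)/2 = 1.61 m; q_3 = 0.36 × 1.24 × 1.61 = 0.7187 m³/s
w_4 = (6.39 − 2.57)/2 = 1.91 m; q_4 = 0.41 × 1.15 × 1.91 = 0.9006 m³/s
Stations 1, 5 contribute zero (depth or velocity is 0).
Q = Σ qᵢ = 2.602 m³/s

2.60 m³/s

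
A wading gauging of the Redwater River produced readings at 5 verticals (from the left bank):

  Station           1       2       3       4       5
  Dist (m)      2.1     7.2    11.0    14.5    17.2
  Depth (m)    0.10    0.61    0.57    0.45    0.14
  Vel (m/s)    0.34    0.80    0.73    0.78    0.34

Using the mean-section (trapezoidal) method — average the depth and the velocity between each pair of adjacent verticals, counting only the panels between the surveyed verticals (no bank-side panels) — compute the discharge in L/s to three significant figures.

Panel 1-2: Δb = 5.1 m, d̄ = (0.10+0.61)/2 = 0.355, v̄ = (0.34+0.80)/2 = 0.57 → q = 5.1×0.355×0.57 = 1.032 m³/s
Panel 2-3: Δb = 3.8 m, d̄ = (0.61+0.57)/2 = 0.59, v̄ = (0.80+0.73)/2 = 0.765 → q = 3.8×0.59×0.765 = 1.715 m³/s
Panel 3-4: Δb = 3.5 m, d̄ = (0.57+0.45)/2 = 0.51, v̄ = (0.73+0.78)/2 = 0.755 → q = 3.5×0.51×0.755 = 1.348 m³/s
Panel 4-5: Δb = 2.7 m, d̄ = (0.45+0.14)/2 = 0.295, v̄ = (0.78+0.34)/2 = 0.56 → q = 2.7×0.295×0.56 = 0.4460 m³/s
Q = Σ q = 4.541 m³/s
= 4.541 × 1000 = 4541 L/s

4540 L/s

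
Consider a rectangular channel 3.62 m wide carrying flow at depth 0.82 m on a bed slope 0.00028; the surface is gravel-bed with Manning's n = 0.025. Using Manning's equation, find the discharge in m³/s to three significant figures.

1.36 m³/s

A = b·y = 3.62 × 0.82 = 2.968 m²
P = b + 2y = 3.62 + 2×0.82 = 5.260 m
R = A/P = 2.968/5.260 = 0.5643 m
Q = (1/n)·A·R^(2/3)·S^(1/2) = (1/0.025) × 2.968 × 0.5643^(2/3) × 0.00028^(1/2) = 1.357 m³/s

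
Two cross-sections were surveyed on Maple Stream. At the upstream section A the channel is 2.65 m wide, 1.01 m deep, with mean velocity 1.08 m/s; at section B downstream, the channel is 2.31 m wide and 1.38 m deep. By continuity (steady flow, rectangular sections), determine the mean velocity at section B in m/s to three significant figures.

0.907 m/s

Q = A₁V₁ = (2.65×1.01) × 1.08 = 2.891 m³/s
A₂ = 2.31 × 1.38 = 3.188 m²
V₂ = Q/A₂ = 2.891/3.188 = 0.9068 m/s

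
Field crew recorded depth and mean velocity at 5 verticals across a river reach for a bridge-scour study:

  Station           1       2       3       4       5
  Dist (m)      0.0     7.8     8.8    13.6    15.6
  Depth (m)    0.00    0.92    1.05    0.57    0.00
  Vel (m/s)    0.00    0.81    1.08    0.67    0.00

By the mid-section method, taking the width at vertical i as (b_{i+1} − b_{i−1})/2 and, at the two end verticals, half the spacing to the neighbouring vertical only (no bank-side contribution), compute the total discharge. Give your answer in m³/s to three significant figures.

7.87 m³/s

w_2 = (8.8 − 0.0)/2 = 4.4 m; q_2 = 0.81 × 0.92 × 4.4 = 3.279 m³/s
w_3 = (13.6 − 7.8)/2 = 2.9 m; q_3 = 1.08 × 1.05 × 2.9 = 3.289 m³/s
w_4 = (15.6 − 8.8)/2 = 3.4 m; q_4 = 0.67 × 0.57 × 3.4 = 1.298 m³/s
Stations 1, 5 contribute zero (depth or velocity is 0).
Q = Σ qᵢ = 7.866 m³/s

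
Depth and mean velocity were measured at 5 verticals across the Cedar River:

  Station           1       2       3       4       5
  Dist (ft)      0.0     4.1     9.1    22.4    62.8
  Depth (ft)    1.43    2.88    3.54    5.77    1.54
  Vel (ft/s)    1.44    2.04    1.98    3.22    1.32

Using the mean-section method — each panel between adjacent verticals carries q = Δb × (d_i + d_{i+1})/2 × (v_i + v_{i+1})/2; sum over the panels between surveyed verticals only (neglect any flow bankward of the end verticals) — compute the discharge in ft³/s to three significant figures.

Panel 1-2: Δb = 4.1 ft, d̄ = (1.43+2.88)/2 = 2.155, v̄ = (1.44+2.04)/2 = 1.74 → q = 4.1×2.155×1.74 = 15.37 ft³/s
Panel 2-3: Δb = 5 ft, d̄ = (2.88+3.54)/2 = 3.21, v̄ = (2.04+1.98)/2 = 2.01 → q = 5×3.21×2.01 = 32.26 ft³/s
Panel 3-4: Δb = 13.3 ft, d̄ = (3.54+5.77)/2 = 4.655, v̄ = (1.98+3.22)/2 = 2.6 → q = 13.3×4.655×2.6 = 161.0 ft³/s
Panel 4-5: Δb = 40.4 ft, d̄ = (5.77+1.54)/2 = 3.655, v̄ = (3.22+1.32)/2 = 2.27 → q = 40.4×3.655×2.27 = 335.2 ft³/s
Q = Σ q = 543.8 ft³/s

544 ft³/s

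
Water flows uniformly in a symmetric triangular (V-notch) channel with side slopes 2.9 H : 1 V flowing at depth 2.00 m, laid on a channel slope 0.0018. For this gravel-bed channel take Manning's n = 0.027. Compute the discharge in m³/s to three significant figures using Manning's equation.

A = z·y² = 2.9×2.00² = 11.60 m²
P = 2y√(1+z²) = 2×2.00×√(1+2.9²) = 12.27 m
R = A/P = 11.60/12.27 = 0.9454 m
Q = (1/n)·A·R^(2/3)·S^(1/2) = (1/0.027) × 11.60 × 0.9454^(2/3) × 0.0018^(1/2) = 17.56 m³/s

17.6 m³/s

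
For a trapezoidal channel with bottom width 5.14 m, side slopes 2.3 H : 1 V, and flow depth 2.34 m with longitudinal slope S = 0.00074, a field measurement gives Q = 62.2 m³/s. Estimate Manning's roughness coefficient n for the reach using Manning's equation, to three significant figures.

0.0139

A = (b + z·y)·y = (5.14 + 2.3×2.34)×2.34 = 24.62 m²
P = b + 2y√(1+z²) = 5.14 + 2×2.34×√(1+2.3²) = 16.88 m
R = A/P = 24.62/16.88 = 1.459 m
n = (1/Q)·A·R^(2/3)·S^(1/2) = (1/62.2) × 24.62 × 1.286 × 0.02720 = 0.01385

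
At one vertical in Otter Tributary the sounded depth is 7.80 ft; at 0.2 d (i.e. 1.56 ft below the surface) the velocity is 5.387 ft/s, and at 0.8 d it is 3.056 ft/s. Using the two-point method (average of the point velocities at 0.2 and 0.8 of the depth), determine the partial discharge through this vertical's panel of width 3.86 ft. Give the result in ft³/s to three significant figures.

127 ft³/s

v̄ = (5.387 + 3.056) / 2 = 4.222 ft/s
q = v̄ × d × w = 4.222 × 7.80 × 3.86 = 127.1 ft³/s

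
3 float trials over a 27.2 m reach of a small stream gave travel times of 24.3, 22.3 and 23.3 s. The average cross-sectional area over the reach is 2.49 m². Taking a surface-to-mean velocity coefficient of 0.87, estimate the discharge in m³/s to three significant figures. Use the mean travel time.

t̄ = (24.3 + 22.3 + 23.3) / 3 = 23.3 s
v_surface = L / t̄ = 27.2 / 23.3 = 1.167 m/s
v_mean = 0.87 × 1.167 = 1.016 m/s
Q = A × v_mean = 2.49 × 1.016 = 2.529 m³/s

2.53 m³/s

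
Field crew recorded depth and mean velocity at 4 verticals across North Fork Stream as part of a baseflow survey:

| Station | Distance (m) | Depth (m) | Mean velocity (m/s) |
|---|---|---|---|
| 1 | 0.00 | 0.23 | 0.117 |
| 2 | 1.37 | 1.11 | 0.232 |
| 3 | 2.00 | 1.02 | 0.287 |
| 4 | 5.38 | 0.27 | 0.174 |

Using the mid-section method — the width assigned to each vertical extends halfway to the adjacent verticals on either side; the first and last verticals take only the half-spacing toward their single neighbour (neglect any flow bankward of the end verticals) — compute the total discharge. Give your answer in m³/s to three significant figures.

w_1 = (1.37 − 0.00)/2 = 0.685 m; q_1 = 0.117 × 0.23 × 0.685 = 0.01843 m³/s
w_2 = (2.00 − 0.00)/2 = 1 m; q_2 = 0.232 × 1.11 × 1 = 0.2575 m³/s
w_3 = (5.38 − 1.37)/2 = 2.005 m; q_3 = 0.287 × 1.02 × 2.005 = 0.5869 m³/s
w_4 = (5.38 − 2.00)/2 = 1.69 m; q_4 = 0.174 × 0.27 × 1.69 = 0.07940 m³/s
Q = Σ qᵢ = 0.9423 m³/s

0.942 m³/s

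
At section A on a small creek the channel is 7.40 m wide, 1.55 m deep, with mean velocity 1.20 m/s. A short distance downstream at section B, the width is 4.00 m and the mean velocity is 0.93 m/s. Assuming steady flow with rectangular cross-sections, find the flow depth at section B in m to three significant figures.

Q = A₁V₁ = (7.40×1.55) × 1.20 = 13.76 m³/s
d₂ = Q/(b₂ V₂) = 13.76/(4.00×0.93) = 3.700 m

3.70 m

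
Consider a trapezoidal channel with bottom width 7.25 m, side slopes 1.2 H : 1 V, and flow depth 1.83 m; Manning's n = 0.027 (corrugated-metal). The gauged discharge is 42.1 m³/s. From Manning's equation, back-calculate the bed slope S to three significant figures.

A = (b + z·y)·y = (7.25 + 1.2×1.83)×1.83 = 17.29 m²
P = b + 2y√(1+z²) = 7.25 + 2×1.83×√(1+1.2²) = 12.97 m
R = A/P = 17.29/12.97 = 1.333 m
S = (Q·n / (1·A·R^(2/3)))² = (42.1×0.027 / (1×17.29×1.211))² = 0.002947

0.00295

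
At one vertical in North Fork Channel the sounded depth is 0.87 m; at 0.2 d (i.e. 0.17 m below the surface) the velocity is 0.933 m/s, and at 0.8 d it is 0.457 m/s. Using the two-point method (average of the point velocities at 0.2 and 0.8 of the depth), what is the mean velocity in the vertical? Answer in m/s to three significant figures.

0.695 m/s

v̄ = (0.933 + 0.457) / 2 = 0.6950 m/s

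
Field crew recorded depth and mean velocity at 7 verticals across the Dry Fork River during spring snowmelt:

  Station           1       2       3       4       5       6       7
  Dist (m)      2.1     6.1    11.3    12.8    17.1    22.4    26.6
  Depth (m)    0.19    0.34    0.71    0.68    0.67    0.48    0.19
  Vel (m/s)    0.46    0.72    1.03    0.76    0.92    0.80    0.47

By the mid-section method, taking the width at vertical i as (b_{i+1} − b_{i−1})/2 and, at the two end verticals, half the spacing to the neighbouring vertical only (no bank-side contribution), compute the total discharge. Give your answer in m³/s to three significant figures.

10.2 m³/s

w_1 = (6.1 − 2.1)/2 = 2 m; q_1 = 0.46 × 0.19 × 2 = 0.1748 m³/s
w_2 = (11.3 − 2.1)/2 = 4.6 m; q_2 = 0.72 × 0.34 × 4.6 = 1.126 m³/s
w_3 = (12.8 − 6.1)/2 = 3.35 m; q_3 = 1.03 × 0.71 × 3.35 = 2.450 m³/s
w_4 = (17.1 − 11.3)/2 = 2.9 m; q_4 = 0.76 × 0.68 × 2.9 = 1.499 m³/s
w_5 = (22.4 − 12.8)/2 = 4.8 m; q_5 = 0.92 × 0.67 × 4.8 = 2.959 m³/s
w_6 = (26.6 − 17.1)/2 = 4.75 m; q_6 = 0.80 × 0.48 × 4.75 = 1.824 m³/s
w_7 = (26.6 − 22.4)/2 = 2.1 m; q_7 = 0.47 × 0.19 × 2.1 = 0.1875 m³/s
Q = Σ qᵢ = 10.22 m³/s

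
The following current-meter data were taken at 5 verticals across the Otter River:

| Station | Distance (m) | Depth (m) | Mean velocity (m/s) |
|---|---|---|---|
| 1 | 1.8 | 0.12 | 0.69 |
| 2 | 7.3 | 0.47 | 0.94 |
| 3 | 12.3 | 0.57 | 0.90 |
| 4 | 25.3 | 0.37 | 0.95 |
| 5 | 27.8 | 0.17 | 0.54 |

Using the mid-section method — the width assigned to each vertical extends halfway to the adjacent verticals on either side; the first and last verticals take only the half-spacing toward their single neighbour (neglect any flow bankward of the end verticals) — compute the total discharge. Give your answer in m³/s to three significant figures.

10.0 m³/s

w_1 = (7.3 − 1.8)/2 = 2.75 m; q_1 = 0.69 × 0.12 × 2.75 = 0.2277 m³/s
w_2 = (12.3 − 1.8)/2 = 5.25 m; q_2 = 0.94 × 0.47 × 5.25 = 2.319 m³/s
w_3 = (25.3 − 7.3)/2 = 9 m; q_3 = 0.90 × 0.57 × 9 = 4.617 m³/s
w_4 = (27.8 − 12.3)/2 = 7.75 m; q_4 = 0.95 × 0.37 × 7.75 = 2.724 m³/s
w_5 = (27.8 − 25.3)/2 = 1.25 m; q_5 = 0.54 × 0.17 × 1.25 = 0.1148 m³/s
Q = Σ qᵢ = 10.00 m³/s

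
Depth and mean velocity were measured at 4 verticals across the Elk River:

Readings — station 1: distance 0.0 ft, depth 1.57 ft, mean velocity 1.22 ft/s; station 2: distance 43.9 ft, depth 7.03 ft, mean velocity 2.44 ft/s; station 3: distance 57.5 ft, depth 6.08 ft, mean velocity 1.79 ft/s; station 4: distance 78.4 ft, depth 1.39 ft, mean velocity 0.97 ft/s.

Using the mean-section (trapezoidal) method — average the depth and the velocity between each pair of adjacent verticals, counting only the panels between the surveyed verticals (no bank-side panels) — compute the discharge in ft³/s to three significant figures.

642 ft³/s

Panel 1-2: Δb = 43.9 ft, d̄ = (1.57+7.03)/2 = 4.3, v̄ = (1.22+2.44)/2 = 1.83 → q = 43.9×4.3×1.83 = 345.4 ft³/s
Panel 2-3: Δb = 13.6 ft, d̄ = (7.03+6.08)/2 = 6.555, v̄ = (2.44+1.79)/2 = 2.115 → q = 13.6×6.555×2.115 = 188.5 ft³/s
Panel 3-4: Δb = 20.9 ft, d̄ = (6.08+1.39)/2 = 3.735, v̄ = (1.79+0.97)/2 = 1.38 → q = 20.9×3.735×1.38 = 107.7 ft³/s
Q = Σ q = 641.7 ft³/s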